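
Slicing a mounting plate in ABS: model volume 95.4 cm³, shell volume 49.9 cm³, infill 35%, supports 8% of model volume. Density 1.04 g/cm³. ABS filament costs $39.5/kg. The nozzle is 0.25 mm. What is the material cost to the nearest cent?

Infill region = 95.4 − 49.9, so 45.5 cm³.
Deposited infill = 0.35 × 45.5, so 15.925 cm³.
Support = 0.08 × 95.4, so 7.632 cm³.
Total extruded: 49.9 + 15.925 + 7.632 → 73.457 cm³.
Mass: 73.457 × 1.04 → 76.39528 g.
At $39.5/kg: 76.39528/1000 × 39.5 = $3.02.

$3.02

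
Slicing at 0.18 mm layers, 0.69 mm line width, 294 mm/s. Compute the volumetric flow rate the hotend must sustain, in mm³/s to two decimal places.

A: 0.18 × 0.69 → 0.1242 mm².
Volumetric flow = 294 × 0.1242 = 36.51 mm³/s.

36.51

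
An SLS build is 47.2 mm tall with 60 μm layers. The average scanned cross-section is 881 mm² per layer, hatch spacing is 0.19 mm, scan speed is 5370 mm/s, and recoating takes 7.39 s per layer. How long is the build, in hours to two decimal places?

Layers = ⌈47.2/0.06⌉ = 787.
Hatch length per layer: 881 / 0.19 → 4636.8 mm.
Scan time per layer = 4636.8 / 5370 = 0.8635 s.
Per-layer time = 0.8635 + 7.39 = 8.2535 s.
Build time = 787 × 8.2535 = 6495.5045 s = 1.80 hours.

1.80 hours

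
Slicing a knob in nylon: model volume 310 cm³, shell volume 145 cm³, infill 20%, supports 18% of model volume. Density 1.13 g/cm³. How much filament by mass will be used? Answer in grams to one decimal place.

264.2 g

Interior volume = 310 − 145, so 165 cm³.
Infill volume = 0.20 × 165 = 33 cm³.
Support = 0.18 × 310, so 55.8 cm³.
Total printed volume = 145 + 33 + 55.8 = 233.8 cm³.
Mass = 233.8 × 1.13, so 264.194 g.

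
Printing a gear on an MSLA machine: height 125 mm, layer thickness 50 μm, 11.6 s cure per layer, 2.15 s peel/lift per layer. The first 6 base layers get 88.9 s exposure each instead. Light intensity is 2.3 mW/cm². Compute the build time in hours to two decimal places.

9.68 hours

Layer count = ceil(125 / 0.05) = 2500.
Bottom layers = 6 × (88.9 + 2.15), so 546.3 s.
Remaining layers = 2494 × (11.6 + 2.15), so 34292.5 s.
Sum: 546.3 + 34292.5 = 34838.8 s → 9.68 hours.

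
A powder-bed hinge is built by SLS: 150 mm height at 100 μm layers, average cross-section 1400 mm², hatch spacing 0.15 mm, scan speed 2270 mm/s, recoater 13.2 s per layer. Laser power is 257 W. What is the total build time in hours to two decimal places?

7.21 hours

Number of layers: 150 / 0.1 → 1500 (rounded up).
Hatch length per layer: 1400 / 0.15 → 9333.3 mm.
Scan time per layer = 9333.3 / 2270 = 4.1116 s.
Layer cycle = 4.1116 + 13.2 = 17.3116 s.
Total: 1500 × 17.3116 s = 25967.4 s → 7.21 hours.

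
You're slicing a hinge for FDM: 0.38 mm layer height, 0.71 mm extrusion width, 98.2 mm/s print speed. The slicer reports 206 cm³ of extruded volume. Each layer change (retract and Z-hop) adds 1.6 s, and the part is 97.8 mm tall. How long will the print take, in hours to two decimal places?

2.27 hours

Line area: 0.38 × 0.71 → 0.2698 mm².
Path length: 206000 mm³ / 0.2698 mm² → 763528.5 mm.
Time extruding: 763528.5 / 98.2 → 7775.2 s.
Layers = ⌈97.8/0.38⌉ = 258.
Z-hop total = 258 × 1.6, so 412.8 s.
Altogether 7775.2 + 412.8 = 8188 s, i.e. 2.27 hours.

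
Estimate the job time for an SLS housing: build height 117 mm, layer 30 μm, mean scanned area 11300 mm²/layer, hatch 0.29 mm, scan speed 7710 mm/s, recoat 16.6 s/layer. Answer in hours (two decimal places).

Layer count = ceil(117 / 0.03) = 3900.
Scan path per layer = 11300 / 0.29, so 38965.5 mm.
Laser time per layer = 38965.5 / 7710 = 5.0539 s.
Layer cycle: 5.0539 + 16.6 → 21.6539 s.
3900 layers × 21.6539 s/layer = 84450.21 s, i.e. 23.46 hours.

23.46 hours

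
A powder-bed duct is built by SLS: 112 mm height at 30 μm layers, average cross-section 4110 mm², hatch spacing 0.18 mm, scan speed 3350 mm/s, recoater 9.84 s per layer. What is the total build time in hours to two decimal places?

17.28 hours

Layers = ⌈112/0.03⌉ = 3734.
Hatch length per layer: 4110 / 0.18 → 22833.3 mm.
Scan time per layer = 22833.3 / 3350, so 6.8159 s.
Time per layer: 6.8159 + 9.84 → 16.6559 s.
Build time = 3734 × 16.6559 = 62193.1306 s = 17.28 hours.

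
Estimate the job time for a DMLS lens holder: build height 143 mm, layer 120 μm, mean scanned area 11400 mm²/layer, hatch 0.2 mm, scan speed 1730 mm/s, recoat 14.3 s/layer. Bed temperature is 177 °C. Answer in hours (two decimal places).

Layer count = ceil(143 / 0.12) = 1192.
Per-layer scan distance = 11400 / 0.2, so 57000 mm.
Per-layer scan time: 57000 / 1730 → 32.948 s.
Layer cycle = 32.948 + 14.3, so 47.248 s.
Total: 1192 × 47.248 s = 56319.616 s → 15.64 hours.

15.64 hours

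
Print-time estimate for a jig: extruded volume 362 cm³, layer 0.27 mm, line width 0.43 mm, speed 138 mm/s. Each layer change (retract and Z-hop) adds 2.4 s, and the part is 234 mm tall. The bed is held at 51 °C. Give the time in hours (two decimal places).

6.85 hours

Extrusion cross-section = 0.27 × 0.43 = 0.1161 mm².
Path length: 362000 mm³ / 0.1161 mm² → 3118001.7 mm.
Time extruding = 3118001.7 / 138 = 22594.2 s.
Layers = ⌈234/0.27⌉ = 867.
Non-print overhead = 867 × 2.4 = 2080.8 s.
Altogether 22594.2 + 2080.8 = 24675 s, i.e. 6.85 hours.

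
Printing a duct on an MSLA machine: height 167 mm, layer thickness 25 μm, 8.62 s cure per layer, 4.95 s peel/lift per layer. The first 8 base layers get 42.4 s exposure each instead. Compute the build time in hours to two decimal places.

Number of layers: 167 / 0.025 → 6680 (rounded up).
Burn-in layers = 8 × (42.4 + 4.95), so 378.8 s.
Regular layers: 6672 × (8.62 + 4.95) → 90539.04 s.
Sum: 378.8 + 90539.04 = 90917.84 s → 25.25 hours.

25.25 hours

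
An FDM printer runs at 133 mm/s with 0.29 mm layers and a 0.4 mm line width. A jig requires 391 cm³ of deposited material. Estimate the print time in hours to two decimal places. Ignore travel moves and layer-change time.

Line area: 0.29 × 0.4 → 0.116 mm².
Toolpath length = 391 cm³ / 0.116 mm² = 391000 / 0.116 = 3370689.7 mm.
Extrusion time = 3370689.7 / 133 = 25343.5 s.
25343.5 s = 7.04 hours.

7.04 hours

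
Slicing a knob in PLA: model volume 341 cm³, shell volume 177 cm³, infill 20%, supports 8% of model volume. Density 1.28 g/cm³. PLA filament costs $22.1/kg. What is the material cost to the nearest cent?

Infill region = 341 − 177 = 164 cm³.
Deposited infill = 0.20 × 164, so 32.8 cm³.
Support = 0.08 × 341 = 27.28 cm³.
Deposited volume = 177 + 32.8 + 27.28, so 237.08 cm³.
Mass = 237.08 × 1.28 = 303.4624 g.
Cost = 303.4624 g / 1000 × $22.1/kg = $6.71.

$6.71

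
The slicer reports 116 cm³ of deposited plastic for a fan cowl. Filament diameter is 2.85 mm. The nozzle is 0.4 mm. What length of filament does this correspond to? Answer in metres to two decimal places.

18.18 m

A = π r² = π × 1.425² = 6.3794 mm².
L = 116000 mm³ / 6.3794 mm² = 18183.53 mm, i.e. 18.18 m.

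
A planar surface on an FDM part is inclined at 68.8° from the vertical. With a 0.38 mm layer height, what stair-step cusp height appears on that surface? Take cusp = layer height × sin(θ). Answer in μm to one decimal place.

h_c = t·sin θ = 0.38 × 0.9323 = 0.354274 mm (354.3 μm).

354.3 μm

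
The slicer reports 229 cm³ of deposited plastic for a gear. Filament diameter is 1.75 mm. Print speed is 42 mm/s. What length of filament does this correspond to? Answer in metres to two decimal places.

95.21 m

Cross-section of 1.75 mm filament: π·(1.75/2)² = 2.4053 mm².
L = 229000 mm³ / 2.4053 mm² = 95206.42 mm, i.e. 95.21 m.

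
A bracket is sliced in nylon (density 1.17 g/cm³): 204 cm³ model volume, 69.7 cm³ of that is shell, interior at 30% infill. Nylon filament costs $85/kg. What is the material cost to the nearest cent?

$10.94

Infill region = 204 − 69.7 = 134.3 cm³.
Infill deposited = 0.30 × 134.3, so 40.29 cm³.
Total printed volume = 69.7 + 40.29, so 109.99 cm³.
Mass = 109.99 × 1.17, so 128.6883 g.
At $85/kg: 128.6883/1000 × 85 = $10.94.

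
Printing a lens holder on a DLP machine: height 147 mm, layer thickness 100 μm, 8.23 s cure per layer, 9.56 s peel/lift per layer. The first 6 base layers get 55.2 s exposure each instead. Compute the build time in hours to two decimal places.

Layer count = ceil(147 / 0.1) = 1470.
Base layers = 6 × (55.2 + 9.56) = 388.56 s.
Normal layers = 1464 × (8.23 + 9.56) = 26044.56 s.
Total = 388.56 + 26044.56 = 26433.12 s = 7.34 hours.

7.34 hours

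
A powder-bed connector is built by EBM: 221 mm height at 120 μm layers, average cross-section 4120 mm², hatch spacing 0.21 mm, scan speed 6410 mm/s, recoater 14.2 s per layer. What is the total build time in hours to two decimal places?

8.83 hours

Layers = ⌈221/0.12⌉ = 1842.
Scan path per layer: 4120 / 0.21 → 19619 mm.
Per-layer scan time = 19619 / 6410 = 3.0607 s.
Time per layer: 3.0607 + 14.2 → 17.2607 s.
1842 layers × 17.2607 s/layer = 31794.2094 s, i.e. 8.83 hours.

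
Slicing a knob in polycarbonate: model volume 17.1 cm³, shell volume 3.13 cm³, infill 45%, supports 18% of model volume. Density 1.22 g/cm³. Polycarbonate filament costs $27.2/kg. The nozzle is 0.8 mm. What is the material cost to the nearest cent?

$0.41

Volume inside the shell: 17.1 − 3.13 → 13.97 cm³.
Infill deposited = 0.45 × 13.97, so 6.2865 cm³.
Support = 0.18 × 17.1, so 3.078 cm³.
Deposited volume = 3.13 + 6.2865 + 3.078 = 12.4945 cm³.
Mass: 12.4945 × 1.22 → 15.24329 g.
At $27.2/kg: 15.24329/1000 × 27.2 = $0.41.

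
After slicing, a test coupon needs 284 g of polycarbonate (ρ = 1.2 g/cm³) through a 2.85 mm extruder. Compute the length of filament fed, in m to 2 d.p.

Extruded volume: 284/1.2 = 236.6667 cm³ (236666.7 mm³).
A = π r² = π × 1.425² = 6.3794 mm².
Length = 236666.7 / 6.3794 = 37098.58 mm = 37.10 m.

37.10 m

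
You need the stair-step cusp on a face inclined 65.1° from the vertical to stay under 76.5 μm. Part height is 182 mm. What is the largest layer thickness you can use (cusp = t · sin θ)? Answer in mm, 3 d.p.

t = h_c / sin θ = 0.0765 / 0.9070 = 0.084 mm.

0.084 mm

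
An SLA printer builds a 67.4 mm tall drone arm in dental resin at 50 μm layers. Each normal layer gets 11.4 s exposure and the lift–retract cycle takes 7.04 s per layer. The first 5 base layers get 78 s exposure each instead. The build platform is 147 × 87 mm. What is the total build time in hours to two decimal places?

7.00 hours

Layers = ⌈67.4/0.05⌉ = 1348.
Bottom layers = 5 × (78 + 7.04) = 425.2 s.
Regular layers = 1343 × (11.4 + 7.04), so 24764.92 s.
Sum: 425.2 + 24764.92 = 25190.12 s → 7.00 hours.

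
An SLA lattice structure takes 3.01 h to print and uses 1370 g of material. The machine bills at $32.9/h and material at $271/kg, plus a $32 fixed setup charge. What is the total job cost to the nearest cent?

$502.30

Machine cost: 32.9 × 3.01 → $99.029.
Material cost = 271 × 1370/1000, so $371.27.
Total = 99.029 + 371.27 + 32 = 502.299 ≈ $502.30.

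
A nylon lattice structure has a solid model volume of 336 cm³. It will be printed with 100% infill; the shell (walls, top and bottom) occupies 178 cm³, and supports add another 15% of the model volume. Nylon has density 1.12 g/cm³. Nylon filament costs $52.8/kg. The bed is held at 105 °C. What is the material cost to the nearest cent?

$22.85

Interior volume: 336 − 178 → 158 cm³.
Infill volume: 1.00 × 158 → 158 cm³.
Support = 0.15 × 336 = 50.4 cm³.
Total printed volume = 178 + 158 + 50.4, so 386.4 cm³.
Mass = 386.4 × 1.12 = 432.768 g.
Cost = 432.768 g / 1000 × $52.8/kg = $22.85.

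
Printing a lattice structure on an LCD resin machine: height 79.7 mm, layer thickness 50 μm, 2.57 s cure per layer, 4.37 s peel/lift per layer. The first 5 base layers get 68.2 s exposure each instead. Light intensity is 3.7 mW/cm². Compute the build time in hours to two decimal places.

3.16 hours

Number of layers: 79.7 / 0.05 → 1594 (rounded up).
Base layers: 5 × (68.2 + 4.37) → 362.85 s.
Regular layers = 1589 × (2.57 + 4.37) = 11027.66 s.
Sum: 362.85 + 11027.66 = 11390.51 s → 3.16 hours.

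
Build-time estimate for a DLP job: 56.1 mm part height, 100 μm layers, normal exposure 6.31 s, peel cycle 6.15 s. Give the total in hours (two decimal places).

1.94 hours

Layers = ⌈56.1/0.1⌉ = 561.
Cycle time = 6.31 + 6.15 = 12.46 s.
Build time: 561 × 12.46 s = 6990.06 s, i.e. 1.94 hours.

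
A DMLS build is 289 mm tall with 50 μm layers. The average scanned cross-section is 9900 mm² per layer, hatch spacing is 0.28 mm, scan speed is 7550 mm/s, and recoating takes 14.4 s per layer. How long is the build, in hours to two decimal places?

Layer count = ceil(289 / 0.05) = 5780.
Hatch length per layer: 9900 / 0.28 → 35357.1 mm.
Laser time per layer: 35357.1 / 7550 → 4.6831 s.
Layer cycle = 4.6831 + 14.4, so 19.0831 s.
5780 layers × 19.0831 s/layer = 110300.318 s, i.e. 30.64 hours.

30.64 hours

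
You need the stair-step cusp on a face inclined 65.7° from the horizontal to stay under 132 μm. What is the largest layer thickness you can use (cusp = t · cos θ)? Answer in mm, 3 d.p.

t = h_c / cos θ = 0.132 / 0.4115 = 0.321 mm.

0.321 mm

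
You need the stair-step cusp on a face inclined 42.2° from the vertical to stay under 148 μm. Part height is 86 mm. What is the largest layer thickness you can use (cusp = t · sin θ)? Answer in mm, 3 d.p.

0.220 mm

Layer height = cusp / sin(42.2°) = 0.148 / 0.6717 = 0.220 mm.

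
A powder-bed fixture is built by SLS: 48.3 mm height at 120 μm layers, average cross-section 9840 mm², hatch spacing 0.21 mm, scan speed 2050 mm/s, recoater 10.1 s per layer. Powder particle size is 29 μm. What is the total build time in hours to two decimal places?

Number of layers: 48.3 / 0.12 → 403 (rounded up).
Scan path per layer: 9840 / 0.21 → 46857.1 mm.
Scan time per layer = 46857.1 / 2050 = 22.8571 s.
Time per layer = 22.8571 + 10.1, so 32.9571 s.
Total: 403 × 32.9571 s = 13281.7113 s → 3.69 hours.

3.69 hours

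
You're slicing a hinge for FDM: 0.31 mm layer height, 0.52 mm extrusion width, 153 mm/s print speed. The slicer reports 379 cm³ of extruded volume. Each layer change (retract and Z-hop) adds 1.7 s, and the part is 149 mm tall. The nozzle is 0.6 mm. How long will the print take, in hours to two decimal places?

Line area = 0.31 × 0.52, so 0.1612 mm².
Total extruded path = 379000/0.1612 = 2351116.6 mm.
Print-move time = 2351116.6 / 153, so 15366.8 s.
Layers = ⌈149/0.31⌉ = 481.
Non-print overhead = 481 × 1.7 = 817.7 s.
Total = 15366.8 + 817.7 = 16184.5 s = 4.50 hours.

4.50 hours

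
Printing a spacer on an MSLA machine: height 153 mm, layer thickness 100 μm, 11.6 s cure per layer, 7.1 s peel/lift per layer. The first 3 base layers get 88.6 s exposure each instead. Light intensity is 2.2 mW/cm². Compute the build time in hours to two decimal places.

Layer count = ceil(153 / 0.1) = 1530.
Base layers = 3 × (88.6 + 7.1) = 287.1 s.
Remaining layers = 1527 × (11.6 + 7.1) = 28554.9 s.
Total = 287.1 + 28554.9 = 28842 s = 8.01 hours.

8.01 hours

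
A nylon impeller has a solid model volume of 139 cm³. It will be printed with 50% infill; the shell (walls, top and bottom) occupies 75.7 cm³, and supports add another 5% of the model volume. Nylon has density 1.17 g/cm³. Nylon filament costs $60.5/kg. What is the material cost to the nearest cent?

$8.09

Interior volume: 139 − 75.7 → 63.3 cm³.
Infill volume: 0.50 × 63.3 → 31.65 cm³.
Support = 0.05 × 139 = 6.95 cm³.
Deposited volume: 75.7 + 31.65 + 6.95 → 114.3 cm³.
Mass: 114.3 × 1.17 → 133.731 g.
Cost = 133.731 g / 1000 × $60.5/kg = $8.09.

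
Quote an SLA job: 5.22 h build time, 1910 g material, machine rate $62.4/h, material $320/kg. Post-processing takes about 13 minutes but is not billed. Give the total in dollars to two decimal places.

$936.93

Time charge: 62.4 × 5.22 → $325.728.
Feedstock cost = 320 × 1910/1000 = $611.20.
Total = 325.728 + 611.20 = 936.928 ≈ $936.93.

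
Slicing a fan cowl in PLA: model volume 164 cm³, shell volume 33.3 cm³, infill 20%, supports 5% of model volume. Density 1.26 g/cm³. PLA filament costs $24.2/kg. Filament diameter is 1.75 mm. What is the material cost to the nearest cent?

$2.06

Infill region: 164 − 33.3 → 130.7 cm³.
Infill volume: 0.20 × 130.7 → 26.14 cm³.
Support: 0.05 × 164 → 8.2 cm³.
Total printed volume: 33.3 + 26.14 + 8.2 → 67.64 cm³.
Mass: 67.64 × 1.26 → 85.2264 g.
Cost = 85.2264 g / 1000 × $24.2/kg = $2.06.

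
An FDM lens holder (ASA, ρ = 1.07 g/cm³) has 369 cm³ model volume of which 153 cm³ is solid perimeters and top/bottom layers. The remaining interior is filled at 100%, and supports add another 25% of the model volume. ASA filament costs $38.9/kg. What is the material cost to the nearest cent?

Infill region = 369 − 153, so 216 cm³.
Infill volume = 1.00 × 216, so 216 cm³.
Support = 0.25 × 369, so 92.25 cm³.
Total printed volume: 153 + 216 + 92.25 → 461.25 cm³.
Mass = 461.25 × 1.07 = 493.5375 g.
At $38.9/kg: 493.5375/1000 × 38.9 = $19.20.

$19.20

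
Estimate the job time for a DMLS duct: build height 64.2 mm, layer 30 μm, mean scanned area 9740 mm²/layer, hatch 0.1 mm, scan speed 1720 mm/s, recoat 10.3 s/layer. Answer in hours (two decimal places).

39.78 hours

Layer count = ceil(64.2 / 0.03) = 2140.
Scan path per layer = 9740 / 0.1 = 97400 mm.
Per-layer scan time = 97400 / 1720 = 56.6279 s.
Time per layer: 56.6279 + 10.3 → 66.9279 s.
2140 layers × 66.9279 s/layer = 143225.706 s, i.e. 39.78 hours.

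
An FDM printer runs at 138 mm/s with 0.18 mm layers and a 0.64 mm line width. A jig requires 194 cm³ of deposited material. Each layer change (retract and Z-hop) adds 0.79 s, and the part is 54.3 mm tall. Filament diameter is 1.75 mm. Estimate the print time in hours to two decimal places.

3.46 hours

Bead cross-section = 0.18 × 0.64, so 0.1152 mm².
Path length: 194000 mm³ / 0.1152 mm² → 1684027.8 mm.
Print-move time = 1684027.8 / 138 = 12203.1 s.
Number of layers: 54.3 / 0.18 → 302 (rounded up).
Layer-change overhead: 302 × 0.79 → 238.58 s.
Total = 12203.1 + 238.58 = 12441.68 s = 3.46 hours.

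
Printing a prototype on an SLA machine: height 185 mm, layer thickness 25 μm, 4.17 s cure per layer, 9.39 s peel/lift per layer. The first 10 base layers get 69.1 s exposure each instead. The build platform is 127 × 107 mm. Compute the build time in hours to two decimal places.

28.05 hours

Layers = ⌈185/0.025⌉ = 7400.
Bottom layers = 10 × (69.1 + 9.39) = 784.9 s.
Regular layers = 7390 × (4.17 + 9.39), so 100208.4 s.
Total = 784.9 + 100208.4 = 100993.3 s = 28.05 hours.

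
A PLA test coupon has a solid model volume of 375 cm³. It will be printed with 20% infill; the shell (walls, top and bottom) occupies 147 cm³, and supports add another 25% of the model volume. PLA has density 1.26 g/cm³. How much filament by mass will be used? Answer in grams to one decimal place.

Infill region = 375 − 147 = 228 cm³.
Infill volume = 0.20 × 228 = 45.6 cm³.
Support = 0.25 × 375, so 93.75 cm³.
Total printed volume = 147 + 45.6 + 93.75, so 286.35 cm³.
Mass = 286.35 × 1.26, so 360.801 g.

360.8 g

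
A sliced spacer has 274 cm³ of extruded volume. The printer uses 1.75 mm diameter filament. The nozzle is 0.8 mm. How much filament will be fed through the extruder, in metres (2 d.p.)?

Filament cross-section = π × (1.75/2)² = 2.4053 mm².
Length = 274 cm³ / 2.4053 mm² = 274000 / 2.4053 = 113915.1 mm = 113.92 m.

113.92 m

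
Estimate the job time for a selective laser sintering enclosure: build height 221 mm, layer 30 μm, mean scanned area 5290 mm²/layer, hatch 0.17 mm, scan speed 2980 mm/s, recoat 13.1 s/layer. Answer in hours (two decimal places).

Layers = ⌈221/0.03⌉ = 7367.
Scan path per layer = 5290 / 0.17, so 31117.6 mm.
Laser time per layer: 31117.6 / 2980 → 10.4421 s.
Layer cycle = 10.4421 + 13.1, so 23.5421 s.
Total: 7367 × 23.5421 s = 173434.6507 s → 48.18 hours.

48.18 hours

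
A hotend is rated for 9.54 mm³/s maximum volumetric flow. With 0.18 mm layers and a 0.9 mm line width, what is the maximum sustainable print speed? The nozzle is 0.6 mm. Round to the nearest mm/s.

59 mm/s

A: 0.18 × 0.9 → 0.162 mm².
Max speed = 9.54 / 0.162 = 58.89 ≈ 59 mm/s.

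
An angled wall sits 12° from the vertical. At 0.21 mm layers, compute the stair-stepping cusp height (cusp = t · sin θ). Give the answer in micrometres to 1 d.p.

43.7 μm

h_c = t·sin θ = 0.21 × 0.2079 = 0.043659 mm (43.7 μm).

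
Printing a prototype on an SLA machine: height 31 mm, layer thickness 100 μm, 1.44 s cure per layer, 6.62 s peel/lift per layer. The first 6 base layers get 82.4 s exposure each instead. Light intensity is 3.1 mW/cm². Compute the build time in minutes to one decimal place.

49.7 minutes

Number of layers: 31 / 0.1 → 310 (rounded up).
Burn-in layers = 6 × (82.4 + 6.62), so 534.12 s.
Regular layers = 304 × (1.44 + 6.62), so 2450.24 s.
Sum: 534.12 + 2450.24 = 2984.36 s → 49.7 minutes.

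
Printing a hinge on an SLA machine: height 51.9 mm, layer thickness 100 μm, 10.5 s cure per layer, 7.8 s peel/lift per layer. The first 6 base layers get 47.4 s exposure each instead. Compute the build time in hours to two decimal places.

Layers = ⌈51.9/0.1⌉ = 519.
Burn-in layers = 6 × (47.4 + 7.8), so 331.2 s.
Normal layers = 513 × (10.5 + 7.8), so 9387.9 s.
Total = 331.2 + 9387.9 = 9719.1 s = 2.70 hours.

2.70 hours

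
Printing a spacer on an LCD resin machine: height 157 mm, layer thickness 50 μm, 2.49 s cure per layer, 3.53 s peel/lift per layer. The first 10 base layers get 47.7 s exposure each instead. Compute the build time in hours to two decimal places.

Layer count = ceil(157 / 0.05) = 3140.
Bottom layers: 10 × (47.7 + 3.53) → 512.3 s.
Normal layers = 3130 × (2.49 + 3.53), so 18842.6 s.
Sum: 512.3 + 18842.6 = 19354.9 s → 5.38 hours.

5.38 hours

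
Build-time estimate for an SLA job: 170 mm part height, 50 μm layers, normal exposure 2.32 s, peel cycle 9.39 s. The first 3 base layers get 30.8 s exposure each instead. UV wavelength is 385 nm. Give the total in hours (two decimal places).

11.08 hours

Layer count = ceil(170 / 0.05) = 3400.
Base layers = 3 × (30.8 + 9.39) = 120.57 s.
Normal layers = 3397 × (2.32 + 9.39) = 39778.87 s.
Total = 120.57 + 39778.87 = 39899.44 s = 11.08 hours.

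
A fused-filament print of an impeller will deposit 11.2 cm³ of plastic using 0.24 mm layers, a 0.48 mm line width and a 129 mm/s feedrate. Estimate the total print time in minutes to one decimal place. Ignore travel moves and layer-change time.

12.6 minutes

Line area: 0.24 × 0.48 → 0.1152 mm².
Total extruded path = 11200/0.1152 = 97222.2 mm.
Time extruding = 97222.2 / 129, so 753.7 s.
That's 753.7 s → 12.6 minutes.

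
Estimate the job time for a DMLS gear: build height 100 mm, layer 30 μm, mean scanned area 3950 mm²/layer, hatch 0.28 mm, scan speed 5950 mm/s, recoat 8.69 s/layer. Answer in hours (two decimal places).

10.24 hours

Number of layers: 100 / 0.03 → 3334 (rounded up).
Hatch length per layer: 3950 / 0.28 → 14107.1 mm.
Scan time per layer = 14107.1 / 5950 = 2.3709 s.
Per-layer time = 2.3709 + 8.69, so 11.0609 s.
3334 layers × 11.0609 s/layer = 36877.0406 s, i.e. 10.24 hours.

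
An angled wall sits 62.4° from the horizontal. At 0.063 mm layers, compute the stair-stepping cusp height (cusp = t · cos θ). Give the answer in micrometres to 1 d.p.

Cusp = layer height × cos(62.4°) = 0.063 × 0.4633 = 0.029188 mm = 29.2 μm.

29.2 μm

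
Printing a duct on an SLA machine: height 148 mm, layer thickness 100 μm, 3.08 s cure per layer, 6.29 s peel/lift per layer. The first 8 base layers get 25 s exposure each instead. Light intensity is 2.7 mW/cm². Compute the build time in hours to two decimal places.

3.90 hours

Number of layers: 148 / 0.1 → 1480 (rounded up).
Bottom layers = 8 × (25 + 6.29), so 250.32 s.
Regular layers = 1472 × (3.08 + 6.29) = 13792.64 s.
Total = 250.32 + 13792.64 = 14042.96 s = 3.90 hours.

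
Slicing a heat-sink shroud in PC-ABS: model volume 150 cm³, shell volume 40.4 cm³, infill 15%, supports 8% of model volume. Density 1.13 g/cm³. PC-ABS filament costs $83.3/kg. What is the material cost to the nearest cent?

$6.48

Interior volume = 150 − 40.4 = 109.6 cm³.
Infill deposited = 0.15 × 109.6 = 16.44 cm³.
Support = 0.08 × 150, so 12 cm³.
Total extruded: 40.4 + 16.44 + 12 → 68.84 cm³.
Mass = 68.84 × 1.13, so 77.7892 g.
Cost = 77.7892 g / 1000 × $83.3/kg = $6.48.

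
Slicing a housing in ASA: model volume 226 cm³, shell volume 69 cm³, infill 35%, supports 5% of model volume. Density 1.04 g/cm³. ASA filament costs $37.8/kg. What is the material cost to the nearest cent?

Infill region: 226 − 69 → 157 cm³.
Infill deposited: 0.35 × 157 → 54.95 cm³.
Support = 0.05 × 226, so 11.3 cm³.
Deposited volume: 69 + 54.95 + 11.3 → 135.25 cm³.
Mass = 135.25 × 1.04, so 140.66 g.
At $37.8/kg: 140.66/1000 × 37.8 = $5.32.

$5.32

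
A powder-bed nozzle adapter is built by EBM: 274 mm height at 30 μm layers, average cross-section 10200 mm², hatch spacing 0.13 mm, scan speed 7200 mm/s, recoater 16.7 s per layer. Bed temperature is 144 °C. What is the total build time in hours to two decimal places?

70.02 hours

Layer count = ceil(274 / 0.03) = 9134.
Per-layer scan distance: 10200 / 0.13 → 78461.5 mm.
Beam time per layer = 78461.5 / 7200 = 10.8974 s.
Per-layer time = 10.8974 + 16.7 = 27.5974 s.
Build time = 9134 × 27.5974 = 252074.6516 s = 70.02 hours.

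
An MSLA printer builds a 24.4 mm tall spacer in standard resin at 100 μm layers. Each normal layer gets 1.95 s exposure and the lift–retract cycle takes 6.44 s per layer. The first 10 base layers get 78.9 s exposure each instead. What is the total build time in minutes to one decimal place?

46.9 minutes

Layers = ⌈24.4/0.1⌉ = 244.
Bottom layers = 10 × (78.9 + 6.44), so 853.4 s.
Normal layers: 234 × (1.95 + 6.44) → 1963.26 s.
Total = 853.4 + 1963.26 = 2816.66 s = 46.9 minutes.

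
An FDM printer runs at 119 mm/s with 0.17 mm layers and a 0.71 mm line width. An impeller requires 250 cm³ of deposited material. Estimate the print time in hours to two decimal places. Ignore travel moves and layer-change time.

Line area = 0.17 × 0.71 = 0.1207 mm².
Total extruded path = 250000/0.1207 = 2071251 mm.
Extrusion time = 2071251 / 119, so 17405.5 s.
17405.5 s = 4.83 hours.

4.83 hours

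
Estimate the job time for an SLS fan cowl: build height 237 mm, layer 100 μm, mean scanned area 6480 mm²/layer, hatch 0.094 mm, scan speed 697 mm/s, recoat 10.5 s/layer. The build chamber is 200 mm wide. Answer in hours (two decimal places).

Number of layers: 237 / 0.1 → 2370 (rounded up).
Per-layer scan distance = 6480 / 0.094, so 68936.2 mm.
Per-layer scan time: 68936.2 / 697 → 98.9042 s.
Time per layer: 98.9042 + 10.5 → 109.4042 s.
Total: 2370 × 109.4042 s = 259287.954 s → 72.02 hours.

72.02 hours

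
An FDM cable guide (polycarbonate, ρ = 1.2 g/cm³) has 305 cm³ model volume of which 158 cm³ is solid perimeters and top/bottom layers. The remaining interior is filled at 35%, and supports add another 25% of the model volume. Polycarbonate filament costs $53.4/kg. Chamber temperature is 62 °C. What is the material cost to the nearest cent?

Infill region: 305 − 158 → 147 cm³.
Deposited infill = 0.35 × 147 = 51.45 cm³.
Support = 0.25 × 305, so 76.25 cm³.
Total extruded: 158 + 51.45 + 76.25 → 285.7 cm³.
Mass = 285.7 × 1.2, so 342.84 g.
At $53.4/kg: 342.84/1000 × 53.4 = $18.31.

$18.31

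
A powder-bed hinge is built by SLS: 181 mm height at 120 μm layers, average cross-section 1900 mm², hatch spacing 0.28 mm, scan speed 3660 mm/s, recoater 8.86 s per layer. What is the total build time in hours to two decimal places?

4.49 hours

Layer count = ceil(181 / 0.12) = 1509.
Scan path per layer: 1900 / 0.28 → 6785.7 mm.
Laser time per layer: 6785.7 / 3660 → 1.854 s.
Per-layer time: 1.854 + 8.86 → 10.714 s.
1509 layers × 10.714 s/layer = 16167.426 s, i.e. 4.49 hours.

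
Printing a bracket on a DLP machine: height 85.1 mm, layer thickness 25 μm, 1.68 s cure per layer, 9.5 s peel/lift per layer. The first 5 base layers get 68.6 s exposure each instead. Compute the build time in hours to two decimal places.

Layer count = ceil(85.1 / 0.025) = 3404.
Bottom layers = 5 × (68.6 + 9.5), so 390.5 s.
Regular layers: 3399 × (1.68 + 9.5) → 38000.82 s.
Total = 390.5 + 38000.82 = 38391.32 s = 10.66 hours.

10.66 hours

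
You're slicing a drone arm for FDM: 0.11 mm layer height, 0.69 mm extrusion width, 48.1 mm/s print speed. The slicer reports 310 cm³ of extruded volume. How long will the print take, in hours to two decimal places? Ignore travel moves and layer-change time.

Extrusion cross-section: 0.11 × 0.69 → 0.0759 mm².
Total extruded path = 310000/0.0759 = 4084321.5 mm.
Extrusion time = 4084321.5 / 48.1, so 84913.1 s.
That's 84913.1 s → 23.59 hours.

23.59 hours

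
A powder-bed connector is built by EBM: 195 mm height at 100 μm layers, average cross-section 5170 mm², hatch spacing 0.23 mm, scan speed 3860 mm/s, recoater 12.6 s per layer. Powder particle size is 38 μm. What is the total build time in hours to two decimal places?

Number of layers: 195 / 0.1 → 1950 (rounded up).
Per-layer scan distance = 5170 / 0.23, so 22478.3 mm.
Per-layer scan time = 22478.3 / 3860, so 5.8234 s.
Layer cycle: 5.8234 + 12.6 → 18.4234 s.
Total: 1950 × 18.4234 s = 35925.63 s → 9.98 hours.

9.98 hours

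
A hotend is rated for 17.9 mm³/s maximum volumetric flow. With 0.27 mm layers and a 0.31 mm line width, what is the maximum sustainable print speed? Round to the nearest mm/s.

214 mm/s

A = 0.27 × 0.31, so 0.0837 mm².
v_max = Q/A = 17.9/0.0837 = 213.86 mm/s → 214 mm/s.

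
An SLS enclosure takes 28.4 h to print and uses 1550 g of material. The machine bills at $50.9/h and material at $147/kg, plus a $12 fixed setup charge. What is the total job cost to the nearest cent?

$1685.41

Time charge = 50.9 × 28.4, so $1445.56.
Material charge = 147 × 1550/1000, so $227.85.
Adding setup: 1445.56 + 227.85 + 12 → $1685.41.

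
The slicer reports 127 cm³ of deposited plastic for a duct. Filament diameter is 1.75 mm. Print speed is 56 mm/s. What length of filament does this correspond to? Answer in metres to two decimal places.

52.80 m

A = π r² = π × 0.875² = 2.4053 mm².
Length = 127 cm³ / 2.4053 mm² = 127000 / 2.4053 = 52800.07 mm = 52.80 m.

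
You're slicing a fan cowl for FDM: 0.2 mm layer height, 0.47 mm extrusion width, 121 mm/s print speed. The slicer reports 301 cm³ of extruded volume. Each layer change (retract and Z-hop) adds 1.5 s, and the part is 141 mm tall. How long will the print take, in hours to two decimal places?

7.64 hours

Line area = 0.2 × 0.47, so 0.094 mm².
Path length: 301000 mm³ / 0.094 mm² → 3202127.7 mm.
Time extruding: 3202127.7 / 121 → 26463.9 s.
Number of layers: 141 / 0.2 → 705 (rounded up).
Non-print overhead: 705 × 1.5 → 1057.5 s.
Total = 26463.9 + 1057.5 = 27521.4 s = 7.64 hours.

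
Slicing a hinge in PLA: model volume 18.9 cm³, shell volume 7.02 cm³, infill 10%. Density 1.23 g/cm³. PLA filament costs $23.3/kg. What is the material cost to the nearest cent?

Volume inside the shell = 18.9 − 7.02 = 11.88 cm³.
Infill volume = 0.10 × 11.88, so 1.188 cm³.
Total extruded = 7.02 + 1.188 = 8.208 cm³.
Mass: 8.208 × 1.23 → 10.09584 g.
At $23.3/kg: 10.09584/1000 × 23.3 = $0.24.

$0.24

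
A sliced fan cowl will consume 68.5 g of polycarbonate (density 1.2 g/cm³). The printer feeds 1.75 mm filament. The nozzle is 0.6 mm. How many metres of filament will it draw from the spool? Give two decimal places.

23.73 m

Volume = 68.5 g / 1.2 g·cm⁻³ = 57.0833 cm³ = 57083.3 mm³.
A = π r² = π × 0.875² = 2.4053 mm².
Length = 57083.3 / 2.4053 = 23732.3 mm = 23.73 m.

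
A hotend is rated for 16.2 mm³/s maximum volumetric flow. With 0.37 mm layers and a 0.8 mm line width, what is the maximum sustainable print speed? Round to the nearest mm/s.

55 mm/s

Extrusion cross-section = 0.37 × 0.8 = 0.296 mm².
v_max = Q/A = 16.2/0.296 = 54.73 mm/s → 55 mm/s.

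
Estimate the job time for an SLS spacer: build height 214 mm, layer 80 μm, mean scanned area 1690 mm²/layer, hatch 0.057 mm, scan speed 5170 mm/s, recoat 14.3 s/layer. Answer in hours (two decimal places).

14.89 hours

Layers = ⌈214/0.08⌉ = 2675.
Per-layer scan distance = 1690 / 0.057, so 29649.1 mm.
Laser time per layer = 29649.1 / 5170, so 5.7348 s.
Per-layer time = 5.7348 + 14.3 = 20.0348 s.
Total: 2675 × 20.0348 s = 53593.09 s → 14.89 hours.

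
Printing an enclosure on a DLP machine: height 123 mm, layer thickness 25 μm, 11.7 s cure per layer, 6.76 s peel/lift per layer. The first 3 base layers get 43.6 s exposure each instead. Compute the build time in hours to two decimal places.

25.26 hours

Layers = ⌈123/0.025⌉ = 4920.
Base layers = 3 × (43.6 + 6.76), so 151.08 s.
Normal layers = 4917 × (11.7 + 6.76), so 90767.82 s.
Sum: 151.08 + 90767.82 = 90918.9 s → 25.26 hours.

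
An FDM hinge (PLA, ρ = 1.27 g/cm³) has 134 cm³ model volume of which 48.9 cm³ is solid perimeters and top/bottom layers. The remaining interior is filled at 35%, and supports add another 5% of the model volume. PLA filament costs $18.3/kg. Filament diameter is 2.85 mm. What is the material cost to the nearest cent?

$1.98

Interior volume: 134 − 48.9 → 85.1 cm³.
Infill volume: 0.35 × 85.1 → 29.785 cm³.
Support = 0.05 × 134 = 6.7 cm³.
Total printed volume: 48.9 + 29.785 + 6.7 → 85.385 cm³.
Mass = 85.385 × 1.27, so 108.43895 g.
At $18.3/kg: 108.43895/1000 × 18.3 = $1.98.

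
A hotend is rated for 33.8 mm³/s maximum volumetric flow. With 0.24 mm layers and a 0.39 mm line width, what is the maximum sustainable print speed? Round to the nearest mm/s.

361 mm/s

A = 0.24 × 0.39 = 0.0936 mm².
Max speed = 33.8 / 0.0936 = 361.11 ≈ 361 mm/s.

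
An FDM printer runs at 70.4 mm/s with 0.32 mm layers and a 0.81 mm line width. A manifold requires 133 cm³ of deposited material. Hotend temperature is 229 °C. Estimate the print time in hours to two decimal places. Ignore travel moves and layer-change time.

2.02 hours

Line area = 0.32 × 0.81, so 0.2592 mm².
Path length: 133000 mm³ / 0.2592 mm² → 513117.3 mm.
Time extruding: 513117.3 / 70.4 → 7288.6 s.
In the requested units: 7288.6 s = 2.02 hours.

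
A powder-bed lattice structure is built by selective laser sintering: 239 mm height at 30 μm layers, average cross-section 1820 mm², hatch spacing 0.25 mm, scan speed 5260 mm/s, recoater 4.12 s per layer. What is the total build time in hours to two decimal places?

Layer count = ceil(239 / 0.03) = 7967.
Per-layer scan distance = 1820 / 0.25, so 7280 mm.
Per-layer scan time = 7280 / 5260, so 1.384 s.
Per-layer time: 1.384 + 4.12 → 5.504 s.
Total: 7967 × 5.504 s = 43850.368 s → 12.18 hours.

12.18 hours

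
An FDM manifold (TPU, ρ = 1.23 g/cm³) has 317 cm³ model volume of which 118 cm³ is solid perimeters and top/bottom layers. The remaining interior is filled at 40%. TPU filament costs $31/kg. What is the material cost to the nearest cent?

$7.53

Interior volume = 317 − 118 = 199 cm³.
Infill deposited = 0.40 × 199, so 79.6 cm³.
Total printed volume: 118 + 79.6 → 197.6 cm³.
Mass = 197.6 × 1.23 = 243.048 g.
Cost = 243.048 g / 1000 × $31/kg = $7.53.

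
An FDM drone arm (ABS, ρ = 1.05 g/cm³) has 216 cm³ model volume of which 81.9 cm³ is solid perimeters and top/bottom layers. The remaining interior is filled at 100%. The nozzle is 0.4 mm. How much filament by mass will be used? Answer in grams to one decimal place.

226.8 g

Volume inside the shell = 216 − 81.9, so 134.1 cm³.
Deposited infill: 1.00 × 134.1 → 134.1 cm³.
Total printed volume: 81.9 + 134.1 → 216 cm³.
Mass = 216 × 1.05, so 226.8 g.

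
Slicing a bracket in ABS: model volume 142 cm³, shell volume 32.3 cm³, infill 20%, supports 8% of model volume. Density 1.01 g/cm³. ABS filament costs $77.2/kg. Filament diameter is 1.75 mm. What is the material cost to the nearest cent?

Interior volume = 142 − 32.3 = 109.7 cm³.
Deposited infill: 0.20 × 109.7 → 21.94 cm³.
Support = 0.08 × 142 = 11.36 cm³.
Total printed volume = 32.3 + 21.94 + 11.36, so 65.6 cm³.
Mass = 65.6 × 1.01 = 66.256 g.
Cost = 66.256 g / 1000 × $77.2/kg = $5.11.

$5.11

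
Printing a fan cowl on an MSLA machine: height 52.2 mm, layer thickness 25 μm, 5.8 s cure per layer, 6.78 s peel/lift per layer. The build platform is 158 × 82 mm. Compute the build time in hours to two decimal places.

7.30 hours

Layers = ⌈52.2/0.025⌉ = 2088.
Per-layer time = 5.8 + 6.78, so 12.58 s.
Build time: 2088 × 12.58 s = 26267.04 s, i.e. 7.30 hours.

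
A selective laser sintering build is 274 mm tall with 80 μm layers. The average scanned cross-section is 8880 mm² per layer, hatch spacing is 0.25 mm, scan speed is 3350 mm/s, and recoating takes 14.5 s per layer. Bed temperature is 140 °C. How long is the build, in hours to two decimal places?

Layers = ⌈274/0.08⌉ = 3425.
Scan path per layer: 8880 / 0.25 → 35520 mm.
Per-layer scan time = 35520 / 3350 = 10.603 s.
Per-layer time: 10.603 + 14.5 → 25.103 s.
3425 layers × 25.103 s/layer = 85977.775 s, i.e. 23.88 hours.

23.88 hours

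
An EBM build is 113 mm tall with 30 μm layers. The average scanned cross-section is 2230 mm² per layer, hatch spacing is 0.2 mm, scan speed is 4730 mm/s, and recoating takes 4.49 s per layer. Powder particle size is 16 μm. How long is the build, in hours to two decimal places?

7.16 hours

Number of layers: 113 / 0.03 → 3767 (rounded up).
Hatch length per layer: 2230 / 0.2 → 11150 mm.
Scan time per layer: 11150 / 4730 → 2.3573 s.
Per-layer time = 2.3573 + 4.49, so 6.8473 s.
Total: 3767 × 6.8473 s = 25793.7791 s → 7.16 hours.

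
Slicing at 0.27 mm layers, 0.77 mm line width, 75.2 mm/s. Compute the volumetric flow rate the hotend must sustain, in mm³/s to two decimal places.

A: 0.27 × 0.77 → 0.2079 mm².
Q = v·A = 75.2 × 0.2079 = 15.63 mm³/s.

15.63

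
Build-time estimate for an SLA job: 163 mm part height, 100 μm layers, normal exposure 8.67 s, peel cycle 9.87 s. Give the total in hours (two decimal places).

8.39 hours

Layers = ⌈163/0.1⌉ = 1630.
Each layer takes: 8.67 + 9.87 → 18.54 s.
Total = 1630 × 18.54 = 30220.2 s = 8.39 hours.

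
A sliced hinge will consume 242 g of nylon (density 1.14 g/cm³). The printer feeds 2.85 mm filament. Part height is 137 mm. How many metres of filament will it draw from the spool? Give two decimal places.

33.28 m

Extruded volume: 242/1.14 = 212.2807 cm³ (212280.7 mm³).
A = π r² = π × 1.425² = 6.3794 mm².
L = V/A = 212280.7/6.3794 = 33275.97 mm → 33.28 m.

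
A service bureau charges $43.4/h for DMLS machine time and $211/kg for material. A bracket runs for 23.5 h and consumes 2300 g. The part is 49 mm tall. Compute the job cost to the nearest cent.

Machine cost = 43.4 × 23.5 = $1019.90.
Feedstock cost = 211 × 2300/1000 = $485.30.
Job cost: 1019.90 + 485.30 = $1505.20.

$1505.20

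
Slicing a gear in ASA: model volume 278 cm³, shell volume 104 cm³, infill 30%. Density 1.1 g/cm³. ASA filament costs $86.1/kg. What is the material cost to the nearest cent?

$14.79

Interior volume = 278 − 104, so 174 cm³.
Deposited infill = 0.30 × 174, so 52.2 cm³.
Deposited volume = 104 + 52.2, so 156.2 cm³.
Mass = 156.2 × 1.1 = 171.82 g.
Cost = 171.82 g / 1000 × $86.1/kg = $14.79.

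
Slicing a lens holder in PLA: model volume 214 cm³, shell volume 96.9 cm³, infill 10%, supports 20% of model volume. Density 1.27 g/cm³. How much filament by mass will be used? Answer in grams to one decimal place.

Volume inside the shell = 214 − 96.9, so 117.1 cm³.
Deposited infill = 0.10 × 117.1 = 11.71 cm³.
Support = 0.20 × 214 = 42.8 cm³.
Deposited volume = 96.9 + 11.71 + 42.8, so 151.41 cm³.
Mass = 151.41 × 1.27, so 192.2907 g.

192.3 g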